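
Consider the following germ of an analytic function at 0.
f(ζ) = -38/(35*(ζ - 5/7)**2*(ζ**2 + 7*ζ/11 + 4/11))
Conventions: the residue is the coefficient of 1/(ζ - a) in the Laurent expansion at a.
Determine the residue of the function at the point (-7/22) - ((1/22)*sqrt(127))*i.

The residue is (-1628319/2563280) - ((13940927/325536560)*sqrt(127))*i.

The factor ζ**2 + 7*ζ/11 + 4/11 splits as (ζ - a)(ζ - a') with a = (-7/22) - ((1/22)*sqrt(127))*i, a' = (-7/22) + ((1/22)*sqrt(127))*i. At the order-1 pole a set g(ζ) = (ζ - a)*f(ζ) = [-38/(35*(ζ - 5/7)**2)] / (ζ - a').
Simple pole: residue = g(a) at a = (-7/22) - ((1/22)*sqrt(127))*i, which is (-1628319/2563280) - ((13940927/325536560)*sqrt(127))*i.


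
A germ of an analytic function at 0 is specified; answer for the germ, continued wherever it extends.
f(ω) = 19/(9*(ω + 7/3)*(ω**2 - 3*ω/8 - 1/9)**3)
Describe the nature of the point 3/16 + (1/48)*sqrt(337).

The denominator factor ω**2 - 3*ω/8 - 1/9 vanishes at 3/16 + (1/48)*sqrt(337) and appears to the power 3; the numerator there equals 19/9, nonzero, and no other factor vanishes.
Hence a pole whose order is the multiplicity, 3.

The point is a pole of order 3.


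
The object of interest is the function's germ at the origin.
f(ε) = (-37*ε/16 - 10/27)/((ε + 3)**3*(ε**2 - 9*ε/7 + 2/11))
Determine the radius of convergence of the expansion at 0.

Denominator factor (ε + 3)^3: pole of order 3 at -3, modulus 3.
Denominator factor (ε**2 - 9*ε/7 + 2/11): discriminant 499/539, real irrational roots 9/14 + (1/154)*sqrt(5489) and 9/14 - (1/154)*sqrt(5489); poles of order 1, moduli 9/14 + (1/154)*sqrt(5489) and 9/14 - (1/154)*sqrt(5489).
The radius of convergence is the smallest modulus among the singular points: 9/14 - (1/154)*sqrt(5489).

The radius of convergence is 9/14 - (1/154)*sqrt(5489).


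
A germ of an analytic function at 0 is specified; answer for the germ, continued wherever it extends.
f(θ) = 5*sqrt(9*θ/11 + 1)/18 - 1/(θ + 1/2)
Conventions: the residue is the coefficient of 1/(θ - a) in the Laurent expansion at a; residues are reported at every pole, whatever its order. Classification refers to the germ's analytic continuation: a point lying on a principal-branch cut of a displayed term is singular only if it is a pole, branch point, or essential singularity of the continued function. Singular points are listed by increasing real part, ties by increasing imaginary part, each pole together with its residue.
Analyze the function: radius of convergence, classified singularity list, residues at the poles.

Radius of convergence at 0: 1/2.
At -11/9: an algebraic (square-root) branch point.
At -1/2: a pole of order 1; residue -1.

Denominator factor (θ + 1/2): pole of order 1 at -1/2, modulus 1/2.
Branch term (5/18)*sqrt(1 - θ/(-11/9)): its argument vanishes at θ = -11/9, a square-root branch point, modulus 11/9.
The radius of convergence is the smallest modulus among the singular points: 1/2.
The branch term is analytic at -1/2 and contributes nothing to the residue; only the rational part matters.
At the order-1 pole -1/2 set g(θ) = (θ - (-1/2))*(rational part) = -1.
Simple pole: residue = g(a) at a = -1/2, which is -1.
List the singular points by increasing real part (a conjugate pair: the negative imaginary part first).


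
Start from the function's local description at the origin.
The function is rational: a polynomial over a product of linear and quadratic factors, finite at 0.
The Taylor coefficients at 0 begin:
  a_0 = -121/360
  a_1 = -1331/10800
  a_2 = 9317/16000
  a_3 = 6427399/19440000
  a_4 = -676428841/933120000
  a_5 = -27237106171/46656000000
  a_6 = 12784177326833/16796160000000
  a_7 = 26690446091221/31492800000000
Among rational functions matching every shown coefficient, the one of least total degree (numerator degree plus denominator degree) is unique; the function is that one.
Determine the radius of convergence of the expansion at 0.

No rational of total degree below 4 reproduces all 8 coefficients; solving the [0/4] Pade equations on them gives f(γ) = -2/(5*(γ**2 - γ/5 + 12/11)**2), whose expansion matches every shown term.
Denominator factor (γ**2 - γ/5 + 12/11)^2: discriminant -1189/275, complex-conjugate roots (1/10) + ((1/110)*sqrt(13079))*i and (1/10) - ((1/110)*sqrt(13079))*i; poles of order 2, moduli (2/11)*sqrt(33) and (2/11)*sqrt(33).
The radius of convergence is the smallest modulus among the singular points: (2/11)*sqrt(33).

The radius of convergence is (2/11)*sqrt(33).


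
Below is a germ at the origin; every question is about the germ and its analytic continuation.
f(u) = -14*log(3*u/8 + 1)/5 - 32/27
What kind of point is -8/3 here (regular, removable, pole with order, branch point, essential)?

The term (-14/5)*log(1 - u/(-8/3)) has argument 1 - -8/3/(-8/3) = 0 at -8/3: a logarithmic (infinitely-sheeted) branch point; the remaining terms are analytic or single-valued there.

The point is a logarithmic branch point.


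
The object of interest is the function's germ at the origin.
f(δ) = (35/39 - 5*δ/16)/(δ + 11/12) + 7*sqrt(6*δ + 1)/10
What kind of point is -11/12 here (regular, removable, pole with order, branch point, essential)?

The denominator factor δ + 11/12 vanishes at -11/12 and appears to the power 1; the numerator there equals 985/832, nonzero, and no other factor vanishes.
The branch terms are analytic at this point.
Hence a pole whose order is the multiplicity, 1.

The point is a pole of order 1.


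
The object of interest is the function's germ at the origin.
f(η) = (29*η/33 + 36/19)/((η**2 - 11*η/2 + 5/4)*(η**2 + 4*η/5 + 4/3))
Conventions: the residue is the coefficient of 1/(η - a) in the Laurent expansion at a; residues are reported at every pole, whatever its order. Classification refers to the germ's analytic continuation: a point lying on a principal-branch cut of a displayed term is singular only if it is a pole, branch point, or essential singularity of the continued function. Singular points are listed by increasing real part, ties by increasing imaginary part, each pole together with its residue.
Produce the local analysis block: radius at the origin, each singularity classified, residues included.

Radius of convergence at 0: 11/4 - (1/4)*sqrt(101).
At (-2/5) - ((2/15)*sqrt(66))*i: a pole of order 1; residue (892618/7901245) - ((257291/86913695)*sqrt(66))*i.
At (-2/5) + ((2/15)*sqrt(66))*i: a pole of order 1; residue (892618/7901245) + ((257291/86913695)*sqrt(66))*i.
At 11/4 - (1/4)*sqrt(101): a pole of order 1; residue -892618/7901245 - (12070318/798025745)*sqrt(101).
At 11/4 + (1/4)*sqrt(101): a pole of order 1; residue -892618/7901245 + (12070318/798025745)*sqrt(101).

Denominator factor (η**2 + 4*η/5 + 4/3): discriminant -352/75, complex-conjugate roots (-2/5) + ((2/15)*sqrt(66))*i and (-2/5) - ((2/15)*sqrt(66))*i; poles of order 1, moduli (2/3)*sqrt(3) and (2/3)*sqrt(3).
Denominator factor (η**2 - 11*η/2 + 5/4): discriminant 101/4, real irrational roots 11/4 + (1/4)*sqrt(101) and 11/4 - (1/4)*sqrt(101); poles of order 1, moduli 11/4 + (1/4)*sqrt(101) and 11/4 - (1/4)*sqrt(101).
The radius of convergence is the smallest modulus among the singular points: 11/4 - (1/4)*sqrt(101).
The factor η**2 + 4*η/5 + 4/3 splits as (η - a)(η - a') with a = (-2/5) - ((2/15)*sqrt(66))*i, a' = (-2/5) + ((2/15)*sqrt(66))*i. At the order-1 pole a set g(η) = (η - a)*f(η) = [(29*η/33 + 36/19)/(η**2 - 11*η/2 + 5/4)] / (η - a').
Simple pole: residue = g(a) at a = (-2/5) - ((2/15)*sqrt(66))*i, which is (892618/7901245) - ((257291/86913695)*sqrt(66))*i.
The factor η**2 + 4*η/5 + 4/3 splits as (η - a)(η - a') with a = (-2/5) + ((2/15)*sqrt(66))*i, a' = (-2/5) - ((2/15)*sqrt(66))*i. At the order-1 pole a set g(η) = (η - a)*f(η) = [(29*η/33 + 36/19)/(η**2 - 11*η/2 + 5/4)] / (η - a').
Simple pole: residue = g(a) at a = (-2/5) + ((2/15)*sqrt(66))*i, which is (892618/7901245) + ((257291/86913695)*sqrt(66))*i.
The factor η**2 - 11*η/2 + 5/4 splits as (η - a)(η - a') with a = 11/4 - (1/4)*sqrt(101), a' = 11/4 + (1/4)*sqrt(101). At the order-1 pole a set g(η) = (η - a)*f(η) = [(29*η/33 + 36/19)/(η**2 + 4*η/5 + 4/3)] / (η - a').
Simple pole: residue = g(a) at a = 11/4 - (1/4)*sqrt(101), which is -892618/7901245 - (12070318/798025745)*sqrt(101).
The factor η**2 - 11*η/2 + 5/4 splits as (η - a)(η - a') with a = 11/4 + (1/4)*sqrt(101), a' = 11/4 - (1/4)*sqrt(101). At the order-1 pole a set g(η) = (η - a)*f(η) = [(29*η/33 + 36/19)/(η**2 + 4*η/5 + 4/3)] / (η - a').
Simple pole: residue = g(a) at a = 11/4 + (1/4)*sqrt(101), which is -892618/7901245 + (12070318/798025745)*sqrt(101).
List the singular points by increasing real part (a conjugate pair: the negative imaginary part first).


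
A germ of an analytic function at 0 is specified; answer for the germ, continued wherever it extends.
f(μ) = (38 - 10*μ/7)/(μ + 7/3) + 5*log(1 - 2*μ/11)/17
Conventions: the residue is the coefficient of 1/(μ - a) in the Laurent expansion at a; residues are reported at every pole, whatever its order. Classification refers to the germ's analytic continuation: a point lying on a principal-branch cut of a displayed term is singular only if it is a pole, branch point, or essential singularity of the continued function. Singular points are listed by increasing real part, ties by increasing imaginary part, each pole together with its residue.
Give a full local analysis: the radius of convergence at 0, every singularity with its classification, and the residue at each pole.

Radius of convergence at 0: 7/3.
At -7/3: a pole of order 1; residue 124/3.
At 11/2: a logarithmic branch point.

Denominator factor (μ + 7/3): pole of order 1 at -7/3, modulus 7/3.
Branch term (5/17)*log(1 - μ/(11/2)): its argument vanishes at μ = 11/2, a logarithmic branch point, modulus 11/2.
The radius of convergence is the smallest modulus among the singular points: 7/3.
The branch term is analytic at -7/3 and contributes nothing to the residue; only the rational part matters.
At the order-1 pole -7/3 set g(μ) = (μ - (-7/3))*(rational part) = 38 - 10*μ/7.
Simple pole: residue = g(a) at a = -7/3, which is 124/3.
List the singular points by increasing real part (a conjugate pair: the negative imaginary part first).


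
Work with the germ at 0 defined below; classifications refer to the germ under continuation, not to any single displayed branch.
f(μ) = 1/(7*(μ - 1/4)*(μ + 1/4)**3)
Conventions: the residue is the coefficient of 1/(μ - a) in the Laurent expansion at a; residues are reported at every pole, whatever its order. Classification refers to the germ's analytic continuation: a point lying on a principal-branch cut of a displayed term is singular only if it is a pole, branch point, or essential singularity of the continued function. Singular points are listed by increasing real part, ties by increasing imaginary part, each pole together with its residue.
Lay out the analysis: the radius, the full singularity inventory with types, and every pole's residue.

Radius of convergence at 0: 1/4.
At -1/4: a pole of order 3; residue -8/7.
At 1/4: a pole of order 1; residue 8/7.

Denominator factor (μ + 1/4)^3: pole of order 3 at -1/4, modulus 1/4.
Denominator factor (μ - 1/4): pole of order 1 at 1/4, modulus 1/4.
The radius of convergence is the smallest modulus among the singular points: 1/4.
At the order-3 pole -1/4 set g(μ) = (μ - (-1/4))^3*f(μ) = 1/(7*(μ - 1/4)).
Order-3 pole: residue = g''(a)/2; g''(-1/4) = -16/7, so the residue is -8/7.
At the order-1 pole 1/4 set g(μ) = (μ - (1/4))*f(μ) = 1/(7*(μ + 1/4)**3).
Simple pole: residue = g(a) at a = 1/4, which is 8/7.
List the singular points by increasing real part (a conjugate pair: the negative imaginary part first).


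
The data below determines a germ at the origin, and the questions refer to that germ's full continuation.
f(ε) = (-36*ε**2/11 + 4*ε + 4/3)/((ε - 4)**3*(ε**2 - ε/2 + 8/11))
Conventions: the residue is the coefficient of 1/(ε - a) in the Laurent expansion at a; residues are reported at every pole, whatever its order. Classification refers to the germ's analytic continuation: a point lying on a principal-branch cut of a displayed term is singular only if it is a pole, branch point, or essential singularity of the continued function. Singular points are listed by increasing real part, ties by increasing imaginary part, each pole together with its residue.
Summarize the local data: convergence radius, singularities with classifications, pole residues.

Denominator factor (ε**2 - ε/2 + 8/11): discriminant -117/44, complex-conjugate roots (1/4) + ((3/44)*sqrt(143))*i and (1/4) - ((3/44)*sqrt(143))*i; poles of order 1, moduli (2/11)*sqrt(22) and (2/11)*sqrt(22).
Denominator factor (ε - 4)^3: pole of order 3 at 4, modulus 4.
The radius of convergence is the smallest modulus among the singular points: (2/11)*sqrt(22).
The factor ε**2 - ε/2 + 8/11 splits as (ε - a)(ε - a') with a = (1/4) - ((3/44)*sqrt(143))*i, a' = (1/4) + ((3/44)*sqrt(143))*i. At the order-1 pole a set g(ε) = (ε - a)*f(ε) = [(-36*ε**2/11 + 4*ε + 4/3)/(ε - 4)**3] / (ε - a').
Simple pole: residue = g(a) at a = (1/4) - ((3/44)*sqrt(143))*i, which is (-126755/2834352) - ((76639/36846576)*sqrt(143))*i.
The factor ε**2 - ε/2 + 8/11 splits as (ε - a)(ε - a') with a = (1/4) + ((3/44)*sqrt(143))*i, a' = (1/4) - ((3/44)*sqrt(143))*i. At the order-1 pole a set g(ε) = (ε - a)*f(ε) = [(-36*ε**2/11 + 4*ε + 4/3)/(ε - 4)**3] / (ε - a').
Simple pole: residue = g(a) at a = (1/4) + ((3/44)*sqrt(143))*i, which is (-126755/2834352) + ((76639/36846576)*sqrt(143))*i.
At the order-3 pole 4 set g(ε) = (ε - (4))^3*f(ε) = (-36*ε**2/11 + 4*ε + 4/3)/(ε**2 - ε/2 + 8/11).
Order-3 pole: residue = g''(a)/2; g''(4) = 126755/708588, so the residue is 126755/1417176.
List the singular points by increasing real part (a conjugate pair: the negative imaginary part first).

Radius of convergence at 0: (2/11)*sqrt(22).
At (1/4) - ((3/44)*sqrt(143))*i: a pole of order 1; residue (-126755/2834352) - ((76639/36846576)*sqrt(143))*i.
At (1/4) + ((3/44)*sqrt(143))*i: a pole of order 1; residue (-126755/2834352) + ((76639/36846576)*sqrt(143))*i.
At 4: a pole of order 3; residue 126755/1417176.


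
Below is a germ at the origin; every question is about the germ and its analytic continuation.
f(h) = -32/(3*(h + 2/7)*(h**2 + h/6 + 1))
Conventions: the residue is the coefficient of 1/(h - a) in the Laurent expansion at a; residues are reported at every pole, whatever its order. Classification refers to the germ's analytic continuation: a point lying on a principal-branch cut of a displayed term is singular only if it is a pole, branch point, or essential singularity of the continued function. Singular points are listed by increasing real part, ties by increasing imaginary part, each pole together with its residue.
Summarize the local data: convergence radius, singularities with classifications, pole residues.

Radius of convergence at 0: 2/7.
At -2/7: a pole of order 1; residue -196/19.
At (-1/12) - ((1/12)*sqrt(143))*i: a pole of order 1; residue (98/19) - ((238/2717)*sqrt(143))*i.
At (-1/12) + ((1/12)*sqrt(143))*i: a pole of order 1; residue (98/19) + ((238/2717)*sqrt(143))*i.

Denominator factor (h + 2/7): pole of order 1 at -2/7, modulus 2/7.
Denominator factor (h**2 + h/6 + 1): discriminant -143/36, complex-conjugate roots (-1/12) + ((1/12)*sqrt(143))*i and (-1/12) - ((1/12)*sqrt(143))*i; poles of order 1, moduli 1 and 1.
The radius of convergence is the smallest modulus among the singular points: 2/7.
At the order-1 pole -2/7 set g(h) = (h - (-2/7))*f(h) = -32/(3*(h**2 + h/6 + 1)).
Simple pole: residue = g(a) at a = -2/7, which is -196/19.
The factor h**2 + h/6 + 1 splits as (h - a)(h - a') with a = (-1/12) - ((1/12)*sqrt(143))*i, a' = (-1/12) + ((1/12)*sqrt(143))*i. At the order-1 pole a set g(h) = (h - a)*f(h) = [-32/(3*(h + 2/7))] / (h - a').
Simple pole: residue = g(a) at a = (-1/12) - ((1/12)*sqrt(143))*i, which is (98/19) - ((238/2717)*sqrt(143))*i.
The factor h**2 + h/6 + 1 splits as (h - a)(h - a') with a = (-1/12) + ((1/12)*sqrt(143))*i, a' = (-1/12) - ((1/12)*sqrt(143))*i. At the order-1 pole a set g(h) = (h - a)*f(h) = [-32/(3*(h + 2/7))] / (h - a').
Simple pole: residue = g(a) at a = (-1/12) + ((1/12)*sqrt(143))*i, which is (98/19) + ((238/2717)*sqrt(143))*i.
List the singular points by increasing real part (a conjugate pair: the negative imaginary part first).


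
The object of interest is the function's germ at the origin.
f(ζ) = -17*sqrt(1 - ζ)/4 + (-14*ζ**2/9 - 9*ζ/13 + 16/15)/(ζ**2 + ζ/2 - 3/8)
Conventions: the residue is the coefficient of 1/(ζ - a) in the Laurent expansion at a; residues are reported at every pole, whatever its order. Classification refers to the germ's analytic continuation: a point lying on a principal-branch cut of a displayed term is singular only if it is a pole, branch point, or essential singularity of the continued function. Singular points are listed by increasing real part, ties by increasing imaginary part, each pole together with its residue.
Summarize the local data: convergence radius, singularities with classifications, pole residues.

Denominator factor (ζ**2 + ζ/2 - 3/8): discriminant 7/4, real irrational roots -1/4 + (1/4)*sqrt(7) and -1/4 - (1/4)*sqrt(7); poles of order 1, moduli -1/4 + (1/4)*sqrt(7) and 1/4 + (1/4)*sqrt(7).
Branch term (-17/4)*sqrt(1 - ζ/(1)): its argument vanishes at ζ = 1, a square-root branch point, modulus 1.
The radius of convergence is the smallest modulus among the singular points: -1/4 + (1/4)*sqrt(7).
The branch term is analytic at -1/4 - (1/4)*sqrt(7) and contributes nothing to the residue; only the rational part matters.
The factor ζ**2 + ζ/2 - 3/8 splits as (ζ - a)(ζ - a') with a = -1/4 - (1/4)*sqrt(7), a' = -1/4 + (1/4)*sqrt(7). At the order-1 pole a set g(ζ) = (ζ - a)*(rational part) = [-14*ζ**2/9 - 9*ζ/13 + 16/15] / (ζ - a').
Simple pole: residue = g(a) at a = -1/4 - (1/4)*sqrt(7), which is 5/117 - (1081/8190)*sqrt(7).
The branch term is analytic at -1/4 + (1/4)*sqrt(7) and contributes nothing to the residue; only the rational part matters.
The factor ζ**2 + ζ/2 - 3/8 splits as (ζ - a)(ζ - a') with a = -1/4 + (1/4)*sqrt(7), a' = -1/4 - (1/4)*sqrt(7). At the order-1 pole a set g(ζ) = (ζ - a)*(rational part) = [-14*ζ**2/9 - 9*ζ/13 + 16/15] / (ζ - a').
Simple pole: residue = g(a) at a = -1/4 + (1/4)*sqrt(7), which is 5/117 + (1081/8190)*sqrt(7).
List the singular points by increasing real part (a conjugate pair: the negative imaginary part first).

Radius of convergence at 0: -1/4 + (1/4)*sqrt(7).
At -1/4 - (1/4)*sqrt(7): a pole of order 1; residue 5/117 - (1081/8190)*sqrt(7).
At -1/4 + (1/4)*sqrt(7): a pole of order 1; residue 5/117 + (1081/8190)*sqrt(7).
At 1: an algebraic (square-root) branch point.


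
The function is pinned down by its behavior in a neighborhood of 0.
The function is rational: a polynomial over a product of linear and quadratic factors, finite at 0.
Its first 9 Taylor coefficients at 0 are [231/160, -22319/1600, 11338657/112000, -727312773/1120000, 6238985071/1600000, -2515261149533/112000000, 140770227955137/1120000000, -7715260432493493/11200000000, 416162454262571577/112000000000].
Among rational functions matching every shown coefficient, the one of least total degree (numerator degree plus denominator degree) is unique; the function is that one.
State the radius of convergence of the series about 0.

The radius of convergence is 5/2 - (1/2)*sqrt(21).

No rational of total degree below 7 reproduces all 9 coefficients; solving the [2/5] Pade equations on them gives f(ε) = (-6*ε**2/35 + ε - 21/16)/((ε - 10/11)*(ε**2 + 5*ε + 1)**2), whose expansion matches every shown term.
Denominator factor (ε - 10/11): pole of order 1 at 10/11, modulus 10/11.
Denominator factor (ε**2 + 5*ε + 1)^2: discriminant 21, real irrational roots -5/2 + (1/2)*sqrt(21) and -5/2 - (1/2)*sqrt(21); poles of order 2, moduli 5/2 - (1/2)*sqrt(21) and 5/2 + (1/2)*sqrt(21).
The radius of convergence is the smallest modulus among the singular points: 5/2 - (1/2)*sqrt(21).


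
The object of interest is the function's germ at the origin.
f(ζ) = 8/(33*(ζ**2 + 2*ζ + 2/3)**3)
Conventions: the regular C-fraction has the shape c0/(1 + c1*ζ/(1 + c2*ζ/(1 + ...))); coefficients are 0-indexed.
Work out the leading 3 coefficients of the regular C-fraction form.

Taylor coefficients (expand at 0): a_0 = 9/11, a_1 = -81/11, a_2 = 81/2.
c0 = a_0 = 9/11. Peel one level at a time: if S = 1 + c*ζ/S' with S'(0) = 1, then c is the ζ-coefficient of S and S' = c*ζ/(S - 1).
S_1 = c0/f = 1 + (9)*ζ + (63/2)*ζ^2 + ...; c1 = 9.
S_2 = c1*ζ/(S_1 - 1) = 1 + (-7/2)*ζ + ...; c2 = -7/2.

The regular C-fraction coefficients are [9/11, 9, -7/2].


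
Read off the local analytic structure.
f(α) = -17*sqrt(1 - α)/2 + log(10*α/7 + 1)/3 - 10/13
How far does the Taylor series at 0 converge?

The radius of convergence is 7/10.

Branch term (1/3)*log(1 - α/(-7/10)): its argument vanishes at α = -7/10, a logarithmic branch point, modulus 7/10.
Branch term (-17/2)*sqrt(1 - α/(1)): its argument vanishes at α = 1, a square-root branch point, modulus 1.
The radius of convergence is the smallest modulus among the singular points: 7/10.


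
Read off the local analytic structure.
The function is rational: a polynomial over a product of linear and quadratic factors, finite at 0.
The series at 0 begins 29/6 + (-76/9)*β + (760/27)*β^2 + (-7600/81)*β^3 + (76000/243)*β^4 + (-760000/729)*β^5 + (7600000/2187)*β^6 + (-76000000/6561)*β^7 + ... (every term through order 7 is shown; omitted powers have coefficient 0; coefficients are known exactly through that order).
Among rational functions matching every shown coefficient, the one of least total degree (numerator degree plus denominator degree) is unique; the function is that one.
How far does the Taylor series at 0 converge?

The radius of convergence is 3/10.

No rational of total degree below 2 reproduces all 8 coefficients; solving the [1/1] Pade equations on them gives f(β) = (23*β/10 + 29/20)/(β + 3/10), whose expansion matches every shown term.
Denominator factor (β + 3/10): pole of order 1 at -3/10, modulus 3/10.
The radius of convergence is the smallest modulus among the singular points: 3/10.


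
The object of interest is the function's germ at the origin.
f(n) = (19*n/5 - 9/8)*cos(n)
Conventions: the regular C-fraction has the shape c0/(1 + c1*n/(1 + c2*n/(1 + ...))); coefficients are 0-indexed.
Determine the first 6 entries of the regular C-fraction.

Taylor coefficients (expand at 0): a_0 = -9/8, a_1 = 19/5, a_2 = 9/16, a_3 = -19/10, a_4 = -3/64, a_5 = 19/120.
c0 = a_0 = -9/8. Peel one level at a time: if S = 1 + c*n/S' with S'(0) = 1, then c is the n-coefficient of S and S' = c*n/(S - 1).
S_1 = c0/f = 1 + (152/45)*n + (48233/4050)*n^2 + ...; c1 = 152/45.
S_2 = c1*n/(S_1 - 1) = 1 + (-48233/13680)*n + (48233/92416)*n^2 + ...; c2 = -48233/13680.
S_3 = c2*n/(S_2 - 1) = 1 + (45/304)*n + (-3375/192932)*n^2 + ...; c3 = 45/304.
S_4 = c3*n/(S_3 - 1) = 1 + (5700/48233)*n + (-2688468080/6979266867)*n^2 + ...; c4 = 5700/48233.
S_5 = c4*n/(S_4 - 1) = 1 + (7074916/2170485)*n + ...; c5 = 7074916/2170485.

The regular C-fraction coefficients are [-9/8, 152/45, -48233/13680, 45/304, 5700/48233, 7074916/2170485].


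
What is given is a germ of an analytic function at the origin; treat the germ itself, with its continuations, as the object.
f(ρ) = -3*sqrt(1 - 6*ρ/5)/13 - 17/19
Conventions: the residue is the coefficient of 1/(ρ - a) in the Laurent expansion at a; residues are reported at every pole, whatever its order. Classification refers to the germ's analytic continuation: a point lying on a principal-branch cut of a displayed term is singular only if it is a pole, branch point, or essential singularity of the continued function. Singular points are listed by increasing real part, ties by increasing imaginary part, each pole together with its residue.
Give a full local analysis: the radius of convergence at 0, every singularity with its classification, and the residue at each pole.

Radius of convergence at 0: 5/6.
At 5/6: an algebraic (square-root) branch point.

Branch term (-3/13)*sqrt(1 - ρ/(5/6)): its argument vanishes at ρ = 5/6, a square-root branch point, modulus 5/6.
The radius of convergence is the smallest modulus among the singular points: 5/6.


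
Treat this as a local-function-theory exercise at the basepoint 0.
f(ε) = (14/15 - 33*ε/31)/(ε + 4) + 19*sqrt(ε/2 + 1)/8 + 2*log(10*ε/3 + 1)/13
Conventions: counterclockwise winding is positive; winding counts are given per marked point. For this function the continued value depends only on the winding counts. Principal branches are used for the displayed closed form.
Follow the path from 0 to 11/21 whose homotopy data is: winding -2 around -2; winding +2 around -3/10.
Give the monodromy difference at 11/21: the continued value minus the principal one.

The rational part is single-valued and drops out of the difference; each branch term changes only by its own monodromy.
(19/8)*sqrt(1 - ε/(-2)): winding -2 is even, the square root returns to the same sheet, contribution 0.
(2/13)*log(1 - ε/(-3/10)): each positive loop around -3/10 adds 2*pi*i to the log, so winding +2 contributes (2/13)*(2)*2*pi*i = (8/13)*pi*i.
Summing the contributions at ε = 11/21 gives (8/13)*pi*i.

Continued minus principal equals (8/13)*pi*i.


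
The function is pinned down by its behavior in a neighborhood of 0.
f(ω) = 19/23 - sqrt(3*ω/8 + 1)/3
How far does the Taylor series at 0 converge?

Branch term (-1/3)*sqrt(1 - ω/(-8/3)): its argument vanishes at ω = -8/3, a square-root branch point, modulus 8/3.
The radius of convergence is the smallest modulus among the singular points: 8/3.

The radius of convergence is 8/3.


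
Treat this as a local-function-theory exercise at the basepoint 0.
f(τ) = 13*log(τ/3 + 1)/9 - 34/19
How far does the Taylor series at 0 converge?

The radius of convergence is 3.

Branch term (13/9)*log(1 - τ/(-3)): its argument vanishes at τ = -3, a logarithmic branch point, modulus 3.
The radius of convergence is the smallest modulus among the singular points: 3.


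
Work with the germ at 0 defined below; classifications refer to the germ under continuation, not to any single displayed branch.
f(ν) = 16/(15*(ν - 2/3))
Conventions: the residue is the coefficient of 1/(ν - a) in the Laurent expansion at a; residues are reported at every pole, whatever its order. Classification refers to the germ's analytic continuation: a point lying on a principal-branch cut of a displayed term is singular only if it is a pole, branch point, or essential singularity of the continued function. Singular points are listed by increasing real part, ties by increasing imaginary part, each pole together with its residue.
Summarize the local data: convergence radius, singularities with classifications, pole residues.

Denominator factor (ν - 2/3): pole of order 1 at 2/3, modulus 2/3.
The radius of convergence is the smallest modulus among the singular points: 2/3.
At the order-1 pole 2/3 set g(ν) = (ν - (2/3))*f(ν) = 16/15.
Simple pole: residue = g(a) at a = 2/3, which is 16/15.

Radius of convergence at 0: 2/3.
At 2/3: a pole of order 1; residue 16/15.


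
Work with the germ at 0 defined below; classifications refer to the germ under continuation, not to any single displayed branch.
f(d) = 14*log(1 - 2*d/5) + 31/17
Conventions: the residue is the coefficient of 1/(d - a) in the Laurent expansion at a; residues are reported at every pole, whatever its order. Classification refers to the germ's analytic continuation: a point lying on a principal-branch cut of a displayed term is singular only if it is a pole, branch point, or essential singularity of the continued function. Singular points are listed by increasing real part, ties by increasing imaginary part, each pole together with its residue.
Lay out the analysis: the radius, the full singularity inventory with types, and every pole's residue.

Branch term (14)*log(1 - d/(5/2)): its argument vanishes at d = 5/2, a logarithmic branch point, modulus 5/2.
The radius of convergence is the smallest modulus among the singular points: 5/2.

Radius of convergence at 0: 5/2.
At 5/2: a logarithmic branch point.


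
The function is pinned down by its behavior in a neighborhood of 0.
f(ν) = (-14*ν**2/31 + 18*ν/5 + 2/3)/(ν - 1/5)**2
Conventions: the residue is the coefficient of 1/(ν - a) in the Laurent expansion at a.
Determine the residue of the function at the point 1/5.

At the order-2 pole 1/5 set g(ν) = (ν - (1/5))^2*f(ν) = -14*ν**2/31 + 18*ν/5 + 2/3.
Order-2 pole: residue = g'(a); g'(1/5) = 106/31, so the residue is 106/31.

The residue is 106/31.


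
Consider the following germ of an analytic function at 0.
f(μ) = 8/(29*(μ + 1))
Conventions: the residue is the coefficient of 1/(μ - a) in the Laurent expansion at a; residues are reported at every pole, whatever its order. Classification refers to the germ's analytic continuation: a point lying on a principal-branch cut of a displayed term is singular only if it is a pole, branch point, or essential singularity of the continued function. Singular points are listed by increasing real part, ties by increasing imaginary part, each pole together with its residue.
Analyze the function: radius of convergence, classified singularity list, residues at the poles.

Denominator factor (μ + 1): pole of order 1 at -1, modulus 1.
The radius of convergence is the smallest modulus among the singular points: 1.
At the order-1 pole -1 set g(μ) = (μ - (-1))*f(μ) = 8/29.
Simple pole: residue = g(a) at a = -1, which is 8/29.

Radius of convergence at 0: 1.
At -1: a pole of order 1; residue 8/29.


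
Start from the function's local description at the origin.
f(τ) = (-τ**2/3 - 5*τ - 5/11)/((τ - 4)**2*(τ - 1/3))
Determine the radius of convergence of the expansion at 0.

The radius of convergence is 1/3.

Denominator factor (τ - 1/3): pole of order 1 at 1/3, modulus 1/3.
Denominator factor (τ - 4)^2: pole of order 2 at 4, modulus 4.
The radius of convergence is the smallest modulus among the singular points: 1/3.


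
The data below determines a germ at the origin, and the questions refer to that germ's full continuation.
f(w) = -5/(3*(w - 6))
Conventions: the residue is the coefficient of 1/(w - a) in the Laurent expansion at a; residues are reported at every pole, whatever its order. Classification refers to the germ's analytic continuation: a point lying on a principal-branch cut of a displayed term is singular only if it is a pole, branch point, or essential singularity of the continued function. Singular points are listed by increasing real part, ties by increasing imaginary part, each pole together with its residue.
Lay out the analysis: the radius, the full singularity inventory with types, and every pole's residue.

Radius of convergence at 0: 6.
At 6: a pole of order 1; residue -5/3.

Denominator factor (w - 6): pole of order 1 at 6, modulus 6.
The radius of convergence is the smallest modulus among the singular points: 6.
At the order-1 pole 6 set g(w) = (w - (6))*f(w) = -5/3.
Simple pole: residue = g(a) at a = 6, which is -5/3.


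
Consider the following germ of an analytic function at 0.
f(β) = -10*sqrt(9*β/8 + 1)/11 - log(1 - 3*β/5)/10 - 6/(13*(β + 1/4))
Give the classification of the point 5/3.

The point is a logarithmic branch point.

The term (-1/10)*log(1 - β/(5/3)) has argument 1 - 5/3/(5/3) = 0 at 5/3: a logarithmic (infinitely-sheeted) branch point; the remaining terms are analytic or single-valued there.


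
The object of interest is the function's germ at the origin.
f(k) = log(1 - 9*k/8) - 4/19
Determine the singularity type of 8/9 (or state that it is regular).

The point is a logarithmic branch point.

The term (1)*log(1 - k/(8/9)) has argument 1 - 8/9/(8/9) = 0 at 8/9: a logarithmic (infinitely-sheeted) branch point; the remaining terms are analytic or single-valued there.


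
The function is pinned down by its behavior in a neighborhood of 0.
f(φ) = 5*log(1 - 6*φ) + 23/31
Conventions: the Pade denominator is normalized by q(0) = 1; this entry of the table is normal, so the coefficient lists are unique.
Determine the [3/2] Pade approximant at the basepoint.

The Pade approximant has numerator coefficients [23/31, -5478/155, 20772/155, -36]; denominator coefficients [1, -36/5, 54/5].

Taylor coefficients needed (expand at 0): a_0 = 23/31, a_1 = -30, a_2 = -90, a_3 = -360, a_4 = -1620, a_5 = -7776.
Write the denominator as Q(φ) = 1 + q1*φ + q2*φ^2. Requiring Q*f - P = O(φ^6) with deg P <= 3 kills the coefficients of φ^4..φ^5 in Q*f:
  φ^4: a_4 + q1*a_3 + q2*a_2 = 0, i.e. -1620 + (-360)*q1 + (-90)*q2 = 0.
  φ^5: a_5 + q1*a_4 + q2*a_3 = 0, i.e. -7776 + (-1620)*q1 + (-360)*q2 = 0.
Solving this linear system: q1 = -36/5, q2 = 54/5.
The numerator is Q*f truncated at degree 3: P0 = a_0 = 23/31; P1 = a_1 + q1*a_0 = -5478/155; P2 = a_2 + q1*a_1 + q2*a_0 = 20772/155; P3 = a_3 + q1*a_2 + q2*a_1 = -36.


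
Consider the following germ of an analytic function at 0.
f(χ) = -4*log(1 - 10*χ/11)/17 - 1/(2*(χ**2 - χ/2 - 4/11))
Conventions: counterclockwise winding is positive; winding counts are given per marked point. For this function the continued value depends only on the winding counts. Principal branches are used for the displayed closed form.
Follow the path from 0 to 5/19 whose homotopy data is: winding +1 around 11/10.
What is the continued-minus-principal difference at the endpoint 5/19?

The rational part is single-valued and drops out of the difference; each branch term changes only by its own monodromy.
(-4/17)*log(1 - χ/(11/10)): each positive loop around 11/10 adds 2*pi*i to the log, so winding +1 contributes (-4/17)*(1)*2*pi*i = -(8/17)*pi*i.
Summing the contributions at χ = 5/19 gives -(8/17)*pi*i.

Continued minus principal equals -(8/17)*pi*i.


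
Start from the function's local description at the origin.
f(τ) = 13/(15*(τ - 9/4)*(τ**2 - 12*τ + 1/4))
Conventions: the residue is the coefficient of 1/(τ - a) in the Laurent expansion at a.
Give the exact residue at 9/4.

At the order-1 pole 9/4 set g(τ) = (τ - (9/4))*f(τ) = 13/(15*(τ**2 - 12*τ + 1/4)).
Simple pole: residue = g(a) at a = 9/4, which is -208/5205.

The residue is -208/5205.


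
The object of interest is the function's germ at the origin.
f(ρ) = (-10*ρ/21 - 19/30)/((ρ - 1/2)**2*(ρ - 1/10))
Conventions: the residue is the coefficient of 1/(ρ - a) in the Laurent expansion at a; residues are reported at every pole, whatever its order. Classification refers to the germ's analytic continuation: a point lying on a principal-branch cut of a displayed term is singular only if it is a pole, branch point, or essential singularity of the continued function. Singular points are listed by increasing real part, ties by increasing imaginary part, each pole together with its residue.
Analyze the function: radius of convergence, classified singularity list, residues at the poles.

Denominator factor (ρ - 1/2)^2: pole of order 2 at 1/2, modulus 1/2.
Denominator factor (ρ - 1/10): pole of order 1 at 1/10, modulus 1/10.
The radius of convergence is the smallest modulus among the singular points: 1/10.
At the order-1 pole 1/10 set g(ρ) = (ρ - (1/10))*f(ρ) = (-10*ρ/21 - 19/30)/(ρ - 1/2)**2.
Simple pole: residue = g(a) at a = 1/10, which is -715/168.
At the order-2 pole 1/2 set g(ρ) = (ρ - (1/2))^2*f(ρ) = (-10*ρ/21 - 19/30)/(ρ - 1/10).
Order-2 pole: residue = g'(a); g'(1/2) = 715/168, so the residue is 715/168.
List the singular points by increasing real part (a conjugate pair: the negative imaginary part first).

Radius of convergence at 0: 1/10.
At 1/10: a pole of order 1; residue -715/168.
At 1/2: a pole of order 2; residue 715/168.


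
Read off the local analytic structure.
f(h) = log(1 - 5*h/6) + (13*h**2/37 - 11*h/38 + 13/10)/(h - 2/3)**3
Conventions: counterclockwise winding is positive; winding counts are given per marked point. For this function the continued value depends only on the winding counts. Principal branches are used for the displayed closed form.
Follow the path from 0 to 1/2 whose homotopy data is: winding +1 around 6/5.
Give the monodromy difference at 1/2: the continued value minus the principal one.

Continued minus principal equals (2)*pi*i.

The rational part is single-valued and drops out of the difference; each branch term changes only by its own monodromy.
(1)*log(1 - h/(6/5)): each positive loop around 6/5 adds 2*pi*i to the log, so winding +1 contributes (1)*(1)*2*pi*i = (2)*pi*i.
Summing the contributions at h = 1/2 gives (2)*pi*i.


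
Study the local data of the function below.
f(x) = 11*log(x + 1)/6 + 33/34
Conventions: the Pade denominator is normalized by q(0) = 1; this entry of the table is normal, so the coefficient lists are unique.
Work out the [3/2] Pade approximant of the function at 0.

The Pade approximant has numerator coefficients [33/34, 1529/510, 803/510, 11/180]; denominator coefficients [1, 6/5, 3/10].

Taylor coefficients needed (expand at 0): a_0 = 33/34, a_1 = 11/6, a_2 = -11/12, a_3 = 11/18, a_4 = -11/24, a_5 = 11/30.
Write the denominator as Q(x) = 1 + q1*x + q2*x^2. Requiring Q*f - P = O(x^6) with deg P <= 3 kills the coefficients of x^4..x^5 in Q*f:
  x^4: a_4 + q1*a_3 + q2*a_2 = 0, i.e. -11/24 + (11/18)*q1 + (-11/12)*q2 = 0.
  x^5: a_5 + q1*a_4 + q2*a_3 = 0, i.e. 11/30 + (-11/24)*q1 + (11/18)*q2 = 0.
Solving this linear system: q1 = 6/5, q2 = 3/10.
The numerator is Q*f truncated at degree 3: P0 = a_0 = 33/34; P1 = a_1 + q1*a_0 = 1529/510; P2 = a_2 + q1*a_1 + q2*a_0 = 803/510; P3 = a_3 + q1*a_2 + q2*a_1 = 11/180.


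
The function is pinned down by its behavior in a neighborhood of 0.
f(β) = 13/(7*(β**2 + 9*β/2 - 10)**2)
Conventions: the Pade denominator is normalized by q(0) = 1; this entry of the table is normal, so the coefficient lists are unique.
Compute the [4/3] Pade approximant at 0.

The Pade approximant has numerator coefficients [13/700, -10998/4461625, 4199/13384875, -156/4461625, 52/13384875]; denominator coefficients [1, -52659/50990, 849601/6118800, 185049/2549500].

Taylor coefficients needed (expand at 0): a_0 = 13/700, a_1 = 117/7000, a_2 = 4199/280000, a_3 = 16497/1400000, a_4 = 198861/22400000, a_5 = 7216911/1120000000, a_6 = 204584731/44800000000, a_7 = 355826367/112000000000.
Write the denominator as Q(β) = 1 + q1*β + q2*β^2 + q3*β^3. Requiring Q*f - P = O(β^8) with deg P <= 4 kills the coefficients of β^5..β^7 in Q*f:
  β^5: a_5 + q1*a_4 + q2*a_3 + q3*a_2 = 0, i.e. 7216911/1120000000 + (198861/22400000)*q1 + (16497/1400000)*q2 + (4199/280000)*q3 = 0.
  β^6: a_6 + q1*a_5 + q2*a_4 + q3*a_3 = 0, i.e. 204584731/44800000000 + (7216911/1120000000)*q1 + (198861/22400000)*q2 + (16497/1400000)*q3 = 0.
  β^7: a_7 + q1*a_6 + q2*a_5 + q3*a_4 = 0, i.e. 355826367/112000000000 + (204584731/44800000000)*q1 + (7216911/1120000000)*q2 + (198861/22400000)*q3 = 0.
Solving this linear system: q1 = -52659/50990, q2 = 849601/6118800, q3 = 185049/2549500.
The numerator is Q*f truncated at degree 4: P0 = a_0 = 13/700; P1 = a_1 + q1*a_0 = -10998/4461625; P2 = a_2 + q1*a_1 + q2*a_0 = 4199/13384875; P3 = a_3 + q1*a_2 + q2*a_1 + q3*a_0 = -156/4461625; P4 = a_4 + q1*a_3 + q2*a_2 + q3*a_1 = 52/13384875.


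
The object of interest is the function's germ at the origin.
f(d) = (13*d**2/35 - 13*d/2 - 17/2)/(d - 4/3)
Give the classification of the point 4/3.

The point is a pole of order 1.

The denominator factor d - 4/3 vanishes at 4/3 and appears to the power 1; the numerator there equals -10399/630, nonzero, and no other factor vanishes.
Hence a pole whose order is the multiplicity, 1.


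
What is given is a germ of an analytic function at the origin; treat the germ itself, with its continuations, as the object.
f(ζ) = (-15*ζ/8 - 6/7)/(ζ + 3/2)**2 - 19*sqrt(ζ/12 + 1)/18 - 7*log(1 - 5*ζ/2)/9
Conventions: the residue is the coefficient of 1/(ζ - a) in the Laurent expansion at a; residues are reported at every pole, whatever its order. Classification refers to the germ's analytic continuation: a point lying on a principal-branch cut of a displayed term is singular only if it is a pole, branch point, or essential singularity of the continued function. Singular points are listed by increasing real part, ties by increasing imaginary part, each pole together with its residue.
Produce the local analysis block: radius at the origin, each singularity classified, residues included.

Denominator factor (ζ + 3/2)^2: pole of order 2 at -3/2, modulus 3/2.
Branch term (-7/9)*log(1 - ζ/(2/5)): its argument vanishes at ζ = 2/5, a logarithmic branch point, modulus 2/5.
Branch term (-19/18)*sqrt(1 - ζ/(-12)): its argument vanishes at ζ = -12, a square-root branch point, modulus 12.
The radius of convergence is the smallest modulus among the singular points: 2/5.
The branch terms are analytic at -3/2 and contribute nothing to the residue; only the rational part matters.
At the order-2 pole -3/2 set g(ζ) = (ζ - (-3/2))^2*(rational part) = -15*ζ/8 - 6/7.
Order-2 pole: residue = g'(a); g'(-3/2) = -15/8, so the residue is -15/8.
List the singular points by increasing real part (a conjugate pair: the negative imaginary part first).

Radius of convergence at 0: 2/5.
At -12: an algebraic (square-root) branch point.
At -3/2: a pole of order 2; residue -15/8.
At 2/5: a logarithmic branch point.
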